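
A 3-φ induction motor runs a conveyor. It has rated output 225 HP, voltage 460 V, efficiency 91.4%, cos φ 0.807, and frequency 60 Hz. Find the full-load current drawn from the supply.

P_out = 225 × 746 = 167850 W
P_in = P_out / η = 167850 / 0.914 = 183643 W
I_L = P_in / (√3·V_L·cosφ) = 183643 / (1.732 × 460 × 0.807) = 286 A

286 A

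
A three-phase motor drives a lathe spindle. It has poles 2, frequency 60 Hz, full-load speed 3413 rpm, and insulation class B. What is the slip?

5.19 %

n_s = 120f/p = 120×60/2 = 3600 rpm
s = (n_s − n)/n_s = (3600 − 3413)/3600 = 0.0519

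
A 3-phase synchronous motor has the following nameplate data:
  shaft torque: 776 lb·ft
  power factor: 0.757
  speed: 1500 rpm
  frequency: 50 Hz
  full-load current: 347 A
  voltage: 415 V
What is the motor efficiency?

87.5 %

τ = 776 lb·ft × 1.356 = 1052 N·m
ω = 2π × 1500/60 = 157.1 rad/s; P_out = τω = 1052 × 157.1 = 165269 W
P_in = √3·V_L·I_L·cosφ = 1.732 × 415 × 347 × 0.757 = 188808 W
η = P_out / P_in = 165269 / 188808 = 0.875 = 87.5%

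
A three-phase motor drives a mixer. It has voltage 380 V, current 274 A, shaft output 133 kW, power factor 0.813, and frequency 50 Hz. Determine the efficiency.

P_out = 133 kW = 133000 W
P_in = √3·V_L·I_L·cosφ = 1.732 × 380 × 274 × 0.813 = 146613 W
η = P_out / P_in = 133000 / 146613 = 0.907 = 90.7%

90.7 %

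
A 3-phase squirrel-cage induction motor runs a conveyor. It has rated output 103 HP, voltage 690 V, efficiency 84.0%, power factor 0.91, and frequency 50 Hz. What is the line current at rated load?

P_out = 103 × 746 = 76838 W
P_in = P_out / η = 76838 / 0.840 = 91474 W
I_L = P_in / (√3·V_L·cosφ) = 91474 / (1.732 × 690 × 0.91) = 84.1 A

84.1 A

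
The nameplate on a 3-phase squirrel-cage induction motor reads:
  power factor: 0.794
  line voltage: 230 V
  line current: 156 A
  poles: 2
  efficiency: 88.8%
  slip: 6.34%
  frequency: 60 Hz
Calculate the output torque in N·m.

124 N·m

P_in = √3·V·I·cosφ = 1.732 × 230 × 156 × 0.794 = 49342 W
P_out = η·P_in = 0.888 × 49342 = 43816 W
n_s = 120×60/2 = 3600 rpm; n = 3600×(1−0.0634) = 3372 rpm
ω = 2π×3372/60 = 353.1 rad/s
τ = P_out/ω = 43816/353.1 = 124 N·m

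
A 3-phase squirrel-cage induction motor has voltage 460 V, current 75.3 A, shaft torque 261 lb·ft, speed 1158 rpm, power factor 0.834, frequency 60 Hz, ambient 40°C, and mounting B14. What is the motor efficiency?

85.8 %

τ = 261 lb·ft × 1.356 = 353.9 N·m
ω = 2π × 1158/60 = 121.3 rad/s; P_out = τω = 353.9 × 121.3 = 42928 W
P_in = √3·V_L·I_L·cosφ = 1.732 × 460 × 75.3 × 0.834 = 50034 W
η = P_out / P_in = 42928 / 50034 = 0.858 = 85.8%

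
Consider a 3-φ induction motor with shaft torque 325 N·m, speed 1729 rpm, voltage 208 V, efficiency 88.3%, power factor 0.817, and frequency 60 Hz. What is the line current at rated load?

ω = 2π×1729/60 = 181.1 rad/s; P_out = τω = 325 × 181.1 = 58858 W
P_in = P_out / η = 58858 / 0.883 = 66657 W
I_L = P_in / (√3·V_L·cosφ) = 66657 / (1.732 × 208 × 0.817) = 226 A

226 A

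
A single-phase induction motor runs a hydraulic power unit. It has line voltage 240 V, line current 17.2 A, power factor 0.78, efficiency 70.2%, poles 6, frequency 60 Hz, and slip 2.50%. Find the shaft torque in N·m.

18.4 N·m

P_in = V·I·cosφ = 240 × 17.2 × 0.78 = 3220 W
P_out = η·P_in = 0.702 × 3220 = 2260 W
n_s = 120×60/6 = 1200 rpm; n = 1200×(1−0.025) = 1170 rpm
ω = 2π×1170/60 = 122.5 rad/s
τ = P_out/ω = 2260/122.5 = 18.4 N·m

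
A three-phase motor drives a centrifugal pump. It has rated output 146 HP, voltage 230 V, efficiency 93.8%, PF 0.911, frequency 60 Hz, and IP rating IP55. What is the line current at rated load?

P_out = 146 × 746 = 108916 W
P_in = P_out / η = 108916 / 0.938 = 116115 W
I_L = P_in / (√3·V_L·cosφ) = 116115 / (1.732 × 230 × 0.911) = 320 A

320 A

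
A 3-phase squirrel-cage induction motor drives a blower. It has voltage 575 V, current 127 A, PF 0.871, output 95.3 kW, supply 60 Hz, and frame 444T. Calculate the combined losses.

14.9 kW

P_in = √3·V·I·cosφ = 1.732×575×127×0.871 = 110163 W
P_out = 95300 W
Losses = P_in − P_out = 110163 − 95300 = 14863 W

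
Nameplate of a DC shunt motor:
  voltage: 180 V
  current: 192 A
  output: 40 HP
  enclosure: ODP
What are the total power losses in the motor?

4720 W

P_in = V·I = 180×192 = 34560 W
P_out = 40×746 = 29840 W
Losses = P_in − P_out = 34560 − 29840 = 4720 W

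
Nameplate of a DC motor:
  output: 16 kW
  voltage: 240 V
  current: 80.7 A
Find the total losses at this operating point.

P_in = V·I = 240×80.7 = 19368 W
P_out = 16000 W
Losses = P_in − P_out = 19368 − 16000 = 3368 W

3.37 kW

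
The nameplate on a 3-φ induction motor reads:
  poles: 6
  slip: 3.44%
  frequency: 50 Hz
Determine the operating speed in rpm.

n_s = 120f/p = 120×50/6 = 1000 rpm
n = n_s(1 − s) = 1000 × (1 − 0.0344) = 966 rpm

966 rpm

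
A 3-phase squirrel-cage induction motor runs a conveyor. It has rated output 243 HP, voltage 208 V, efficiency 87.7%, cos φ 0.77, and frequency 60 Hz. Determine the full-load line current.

P_out = 243 × 746 = 181278 W
P_in = P_out / η = 181278 / 0.877 = 206702 W
I_L = P_in / (√3·V_L·cosφ) = 206702 / (1.732 × 208 × 0.77) = 745 A

745 A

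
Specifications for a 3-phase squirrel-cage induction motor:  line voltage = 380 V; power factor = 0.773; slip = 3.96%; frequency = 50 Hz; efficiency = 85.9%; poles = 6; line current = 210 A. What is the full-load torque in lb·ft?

673 lb·ft

P_in = √3·V·I·cosφ = 1.732 × 380 × 210 × 0.773 = 106839 W
P_out = η·P_in = 0.859 × 106839 = 91775 W
n_s = 120×50/6 = 1000 rpm; n = 1000×(1−0.0396) = 960 rpm
ω = 2π×960/60 = 100.5 rad/s
τ = P_out/ω = 91775/100.5 = 913.2 N·m
In lb·ft: 913.2/1.356 = 673 lb·ft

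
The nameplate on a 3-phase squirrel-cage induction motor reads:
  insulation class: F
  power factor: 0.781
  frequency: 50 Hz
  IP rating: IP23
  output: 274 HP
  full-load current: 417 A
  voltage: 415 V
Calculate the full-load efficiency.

P_out = 274 × 746 = 204404 W
P_in = √3·V_L·I_L·cosφ = 1.732 × 415 × 417 × 0.781 = 234090 W
η = P_out / P_in = 204404 / 234090 = 0.873 = 87.3%

87.3 %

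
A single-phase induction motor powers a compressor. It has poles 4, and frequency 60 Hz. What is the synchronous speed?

n_s = 120f/p = 120×60/4 = 1800 rpm

1800 rpm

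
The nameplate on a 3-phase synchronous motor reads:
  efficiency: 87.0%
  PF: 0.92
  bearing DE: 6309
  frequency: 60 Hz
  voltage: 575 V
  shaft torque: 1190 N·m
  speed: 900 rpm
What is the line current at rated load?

ω = 2π×900/60 = 94.25 rad/s; P_out = τω = 1190 × 94.25 = 112158 W
P_in = P_out / η = 112158 / 0.870 = 128917 W
I_L = P_in / (√3·V_L·cosφ) = 128917 / (1.732 × 575 × 0.92) = 141 A

141 A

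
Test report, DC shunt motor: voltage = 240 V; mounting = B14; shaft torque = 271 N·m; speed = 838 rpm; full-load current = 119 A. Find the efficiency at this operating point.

83.3 %

ω = 2π × 838/60 = 87.76 rad/s; P_out = τω = 271 × 87.76 = 23783 W
P_in = V·I = 240 × 119 = 28560 W
η = P_out / P_in = 23783 / 28560 = 0.833 = 83.3%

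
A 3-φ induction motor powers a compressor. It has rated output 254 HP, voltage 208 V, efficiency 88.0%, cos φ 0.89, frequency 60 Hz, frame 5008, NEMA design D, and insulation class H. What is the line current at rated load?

P_out = 254 × 746 = 189484 W
P_in = P_out / η = 189484 / 0.880 = 215323 W
I_L = P_in / (√3·V_L·cosφ) = 215323 / (1.732 × 208 × 0.89) = 672 A

672 A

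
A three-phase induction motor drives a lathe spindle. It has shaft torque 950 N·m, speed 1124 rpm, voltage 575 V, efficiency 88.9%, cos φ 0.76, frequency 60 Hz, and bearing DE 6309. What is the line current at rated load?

ω = 2π×1124/60 = 117.7 rad/s; P_out = τω = 950 × 117.7 = 111815 W
P_in = P_out / η = 111815 / 0.889 = 125776 W
I_L = P_in / (√3·V_L·cosφ) = 125776 / (1.732 × 575 × 0.76) = 166 A

166 A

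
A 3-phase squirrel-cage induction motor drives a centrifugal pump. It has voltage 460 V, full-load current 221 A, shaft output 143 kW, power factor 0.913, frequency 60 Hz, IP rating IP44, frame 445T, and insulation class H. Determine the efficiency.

P_out = 143 kW = 143000 W
P_in = √3·V_L·I_L·cosφ = 1.732 × 460 × 221 × 0.913 = 160757 W
η = P_out / P_in = 143000 / 160757 = 0.890 = 89.0%

89.0 %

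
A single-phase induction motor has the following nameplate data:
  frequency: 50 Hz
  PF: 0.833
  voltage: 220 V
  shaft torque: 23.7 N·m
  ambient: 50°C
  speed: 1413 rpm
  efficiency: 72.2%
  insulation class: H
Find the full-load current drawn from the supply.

26.5 A

ω = 2π×1413/60 = 148 rad/s; P_out = τω = 23.7 × 148 = 3508 W
P_in = P_out / η = 3508 / 0.722 = 4859 W
I = P_in / (V·cosφ) = 4859 / (220 × 0.833) = 26.5 A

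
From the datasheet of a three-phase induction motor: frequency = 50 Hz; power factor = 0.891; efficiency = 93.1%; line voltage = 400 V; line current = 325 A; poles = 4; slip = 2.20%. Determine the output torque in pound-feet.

897 lb·ft

P_in = √3·V·I·cosφ = 1.732 × 400 × 325 × 0.891 = 200618 W
P_out = η·P_in = 0.931 × 200618 = 186775 W
n_s = 120×50/4 = 1500 rpm; n = 1500×(1−0.022) = 1467 rpm
ω = 2π×1467/60 = 153.6 rad/s
τ = P_out/ω = 186775/153.6 = 1216 N·m
In lb·ft: 1216/1.356 = 897 lb·ft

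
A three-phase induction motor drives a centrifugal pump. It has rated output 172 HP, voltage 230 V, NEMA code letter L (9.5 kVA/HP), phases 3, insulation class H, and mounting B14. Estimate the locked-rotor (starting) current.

4100 A

S_LR = 9.5 × 172 = 1634 kVA
I_LR = S_LR/(√3·V_L) = 1634000/(1.732×230) = 4100 A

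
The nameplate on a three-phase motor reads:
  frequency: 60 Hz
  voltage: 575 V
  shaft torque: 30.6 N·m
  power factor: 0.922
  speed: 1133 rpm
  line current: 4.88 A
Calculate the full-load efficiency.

81.0 %

ω = 2π × 1133/60 = 118.6 rad/s; P_out = τω = 30.6 × 118.6 = 3629 W
P_in = √3·V_L·I_L·cosφ = 1.732 × 575 × 4.88 × 0.922 = 4481 W
η = P_out / P_in = 3629 / 4481 = 0.810 = 81.0%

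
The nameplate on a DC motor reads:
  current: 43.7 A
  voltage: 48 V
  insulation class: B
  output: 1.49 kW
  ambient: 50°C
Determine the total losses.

608 W

P_in = V·I = 48×43.7 = 2098 W
P_out = 1490 W
Losses = P_in − P_out = 2098 − 1490 = 608 W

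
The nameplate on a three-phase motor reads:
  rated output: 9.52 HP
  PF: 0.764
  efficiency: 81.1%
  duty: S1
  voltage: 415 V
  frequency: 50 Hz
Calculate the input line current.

P_out = 9.52 × 746 = 7102 W
P_in = P_out / η = 7102 / 0.811 = 8757 W
I_L = P_in / (√3·V_L·cosφ) = 8757 / (1.732 × 415 × 0.764) = 15.9 A

15.9 A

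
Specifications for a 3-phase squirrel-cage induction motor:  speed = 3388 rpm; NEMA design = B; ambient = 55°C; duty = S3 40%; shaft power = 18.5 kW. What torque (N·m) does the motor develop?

52.1 N·m

ω = 2π × 3388/60 = 354.8 rad/s
τ = P/ω = 18500/354.8 = 52.1 N·m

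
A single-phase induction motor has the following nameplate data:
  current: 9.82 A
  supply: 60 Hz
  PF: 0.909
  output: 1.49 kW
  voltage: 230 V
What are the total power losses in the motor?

563 W

P_in = V·I·cosφ = 230×9.82×0.909 = 2053 W
P_out = 1490 W
Losses = P_in − P_out = 2053 − 1490 = 563 W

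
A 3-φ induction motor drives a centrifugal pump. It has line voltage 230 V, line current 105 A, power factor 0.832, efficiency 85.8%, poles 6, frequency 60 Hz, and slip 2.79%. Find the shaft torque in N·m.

244 N·m

P_in = √3·V·I·cosφ = 1.732 × 230 × 105 × 0.832 = 34801 W
P_out = η·P_in = 0.858 × 34801 = 29859 W
n_s = 120×60/6 = 1200 rpm; n = 1200×(1−0.0279) = 1167 rpm
ω = 2π×1167/60 = 122.2 rad/s
τ = P_out/ω = 29859/122.2 = 244 N·m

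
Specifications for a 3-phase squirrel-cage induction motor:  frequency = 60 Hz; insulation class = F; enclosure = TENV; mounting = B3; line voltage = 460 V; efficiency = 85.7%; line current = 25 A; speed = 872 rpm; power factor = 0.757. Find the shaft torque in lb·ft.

104 lb·ft

P_in = √3·V·I·cosφ = 1.732 × 460 × 25 × 0.757 = 15078 W
P_out = η·P_in = 0.857 × 15078 = 12922 W
n = 872 rpm
ω = 2π×872/60 = 91.32 rad/s
τ = P_out/ω = 12922/91.32 = 141.5 N·m
In lb·ft: 141.5/1.356 = 104 lb·ft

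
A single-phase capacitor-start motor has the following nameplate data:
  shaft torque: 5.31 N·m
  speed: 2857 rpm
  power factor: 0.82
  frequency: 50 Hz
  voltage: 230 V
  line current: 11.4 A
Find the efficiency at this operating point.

73.9 %

ω = 2π × 2857/60 = 299.2 rad/s; P_out = τω = 5.31 × 299.2 = 1589 W
P_in = V·I·cosφ = 230 × 11.4 × 0.82 = 2150 W
η = P_out / P_in = 1589 / 2150 = 0.739 = 73.9%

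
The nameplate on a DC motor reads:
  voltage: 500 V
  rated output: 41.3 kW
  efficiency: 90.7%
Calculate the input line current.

P_out = 41.3 kW = 41300 W
P_in = P_out / η = 41300 / 0.907 = 45535 W
I = P_in / V = 45535 / 500 = 91.1 A

91.1 A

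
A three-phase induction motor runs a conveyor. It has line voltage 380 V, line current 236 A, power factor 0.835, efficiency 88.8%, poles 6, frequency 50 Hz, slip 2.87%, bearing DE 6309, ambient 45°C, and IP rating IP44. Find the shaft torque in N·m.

1130 N·m

P_in = √3·V·I·cosφ = 1.732 × 380 × 236 × 0.835 = 129697 W
P_out = η·P_in = 0.888 × 129697 = 115171 W
n_s = 120×50/6 = 1000 rpm; n = 1000×(1−0.0287) = 971 rpm
ω = 2π×971/60 = 101.7 rad/s
τ = P_out/ω = 115171/101.7 = 1130 N·m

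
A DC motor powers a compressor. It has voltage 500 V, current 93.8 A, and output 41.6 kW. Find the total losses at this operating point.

5.3 kW

P_in = V·I = 500×93.8 = 46900 W
P_out = 41600 W
Losses = P_in − P_out = 46900 − 41600 = 5300 W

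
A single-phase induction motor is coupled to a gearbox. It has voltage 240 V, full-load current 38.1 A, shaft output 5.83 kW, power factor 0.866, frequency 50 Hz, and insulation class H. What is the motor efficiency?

P_out = 5.83 kW = 5830 W
P_in = V·I·cosφ = 240 × 38.1 × 0.866 = 7919 W
η = P_out / P_in = 5830 / 7919 = 0.736 = 73.6%

73.6 %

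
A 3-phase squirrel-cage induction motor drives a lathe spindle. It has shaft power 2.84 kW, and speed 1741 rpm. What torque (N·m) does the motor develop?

15.6 N·m

ω = 2π × 1741/60 = 182.3 rad/s
τ = P/ω = 2840/182.3 = 15.6 N·m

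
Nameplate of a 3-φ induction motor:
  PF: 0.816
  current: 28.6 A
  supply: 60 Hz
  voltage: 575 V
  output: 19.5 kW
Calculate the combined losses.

3.74 kW

P_in = √3·V·I·cosφ = 1.732×575×28.6×0.816 = 23242 W
P_out = 19500 W
Losses = P_in − P_out = 23242 − 19500 = 3742 W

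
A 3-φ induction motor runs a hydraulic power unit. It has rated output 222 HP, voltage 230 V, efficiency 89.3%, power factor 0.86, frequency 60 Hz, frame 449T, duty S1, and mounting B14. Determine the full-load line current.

541 A

P_out = 222 × 746 = 165612 W
P_in = P_out / η = 165612 / 0.893 = 185456 W
I_L = P_in / (√3·V_L·cosφ) = 185456 / (1.732 × 230 × 0.86) = 541 A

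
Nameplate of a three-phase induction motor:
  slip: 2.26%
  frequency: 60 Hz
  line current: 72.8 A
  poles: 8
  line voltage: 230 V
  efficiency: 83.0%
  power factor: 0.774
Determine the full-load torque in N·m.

P_in = √3·V·I·cosφ = 1.732 × 230 × 72.8 × 0.774 = 22446 W
P_out = η·P_in = 0.83 × 22446 = 18630 W
n_s = 120×60/8 = 900 rpm; n = 900×(1−0.0226) = 880 rpm
ω = 2π×880/60 = 92.15 rad/s
τ = P_out/ω = 18630/92.15 = 202 N·m

202 N·m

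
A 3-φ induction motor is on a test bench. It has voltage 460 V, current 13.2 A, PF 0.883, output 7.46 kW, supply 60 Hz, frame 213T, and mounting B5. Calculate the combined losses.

P_in = √3·V·I·cosφ = 1.732×460×13.2×0.883 = 9286 W
P_out = 7460 W
Losses = P_in − P_out = 9286 − 7460 = 1826 W

1830 W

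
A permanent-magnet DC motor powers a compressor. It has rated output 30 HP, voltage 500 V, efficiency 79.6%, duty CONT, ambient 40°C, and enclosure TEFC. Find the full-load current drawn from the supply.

P_out = 30 × 746 = 22380 W
P_in = P_out / η = 22380 / 0.796 = 28116 W
I = P_in / V = 28116 / 500 = 56.2 A

56.2 A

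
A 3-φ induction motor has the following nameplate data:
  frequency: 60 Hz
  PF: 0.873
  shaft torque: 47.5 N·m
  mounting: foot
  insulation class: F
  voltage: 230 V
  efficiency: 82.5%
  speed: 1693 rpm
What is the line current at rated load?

29.4 A

ω = 2π×1693/60 = 177.3 rad/s; P_out = τω = 47.5 × 177.3 = 8422 W
P_in = P_out / η = 8422 / 0.825 = 10208 W
I_L = P_in / (√3·V_L·cosφ) = 10208 / (1.732 × 230 × 0.873) = 29.4 A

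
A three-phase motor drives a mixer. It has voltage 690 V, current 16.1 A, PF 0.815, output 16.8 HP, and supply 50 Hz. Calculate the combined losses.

3150 W

P_in = √3·V·I·cosφ = 1.732×690×16.1×0.815 = 15681 W
P_out = 16.8×746 = 12533 W
Losses = P_in − P_out = 15681 − 12533 = 3148 W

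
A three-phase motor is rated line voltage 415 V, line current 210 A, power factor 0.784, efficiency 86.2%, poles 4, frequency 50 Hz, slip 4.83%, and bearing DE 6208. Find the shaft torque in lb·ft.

503 lb·ft

P_in = √3·V·I·cosφ = 1.732 × 415 × 210 × 0.784 = 118340 W
P_out = η·P_in = 0.862 × 118340 = 102009 W
n_s = 120×50/4 = 1500 rpm; n = 1500×(1−0.0483) = 1428 rpm
ω = 2π×1428/60 = 149.5 rad/s
τ = P_out/ω = 102009/149.5 = 682.3 N·m
In lb·ft: 682.3/1.356 = 503 lb·ft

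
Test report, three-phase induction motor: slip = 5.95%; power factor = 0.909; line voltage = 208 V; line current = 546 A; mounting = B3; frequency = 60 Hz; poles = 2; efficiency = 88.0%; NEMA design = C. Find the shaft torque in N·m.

444 N·m

P_in = √3·V·I·cosφ = 1.732 × 208 × 546 × 0.909 = 178800 W
P_out = η·P_in = 0.88 × 178800 = 157344 W
n_s = 120×60/2 = 3600 rpm; n = 3600×(1−0.0595) = 3386 rpm
ω = 2π×3386/60 = 354.6 rad/s
τ = P_out/ω = 157344/354.6 = 444 N·m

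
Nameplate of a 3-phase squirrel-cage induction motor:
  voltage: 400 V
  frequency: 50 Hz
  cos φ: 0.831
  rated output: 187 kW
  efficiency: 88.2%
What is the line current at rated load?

368 A

P_out = 187 kW = 187000 W
P_in = P_out / η = 187000 / 0.882 = 212018 W
I_L = P_in / (√3·V_L·cosφ) = 212018 / (1.732 × 400 × 0.831) = 368 A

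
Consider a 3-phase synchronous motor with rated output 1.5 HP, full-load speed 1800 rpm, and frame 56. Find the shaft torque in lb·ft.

P_out = 1.5 × 746 = 1119 W
ω = 2π × 1800/60 = 188.5 rad/s
τ = P_out/ω = 1119/188.5 = 5.936 N·m
In lb·ft: 5.936/1.356 = 4.38 lb·ft

4.38 lb·ft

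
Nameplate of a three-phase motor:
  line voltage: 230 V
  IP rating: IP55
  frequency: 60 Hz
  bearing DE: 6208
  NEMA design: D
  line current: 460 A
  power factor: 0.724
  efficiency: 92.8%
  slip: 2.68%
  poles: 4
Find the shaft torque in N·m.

671 N·m

P_in = √3·V·I·cosφ = 1.732 × 230 × 460 × 0.724 = 132670 W
P_out = η·P_in = 0.928 × 132670 = 123118 W
n_s = 120×60/4 = 1800 rpm; n = 1800×(1−0.0268) = 1752 rpm
ω = 2π×1752/60 = 183.5 rad/s
τ = P_out/ω = 123118/183.5 = 671 N·m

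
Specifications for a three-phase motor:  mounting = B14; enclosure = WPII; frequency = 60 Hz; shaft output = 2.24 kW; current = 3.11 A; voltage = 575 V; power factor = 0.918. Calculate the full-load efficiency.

P_out = 2.24 kW = 2240 W
P_in = √3·V_L·I_L·cosφ = 1.732 × 575 × 3.11 × 0.918 = 2843 W
η = P_out / P_in = 2240 / 2843 = 0.788 = 78.8%

78.8 %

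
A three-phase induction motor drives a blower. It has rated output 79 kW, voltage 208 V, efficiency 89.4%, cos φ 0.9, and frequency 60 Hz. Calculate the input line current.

273 A

P_out = 79 kW = 79000 W
P_in = P_out / η = 79000 / 0.894 = 88367 W
I_L = P_in / (√3·V_L·cosφ) = 88367 / (1.732 × 208 × 0.9) = 273 A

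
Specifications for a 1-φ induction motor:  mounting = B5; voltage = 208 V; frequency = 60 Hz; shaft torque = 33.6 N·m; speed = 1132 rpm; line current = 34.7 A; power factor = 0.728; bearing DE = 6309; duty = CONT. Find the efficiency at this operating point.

ω = 2π × 1132/60 = 118.5 rad/s; P_out = τω = 33.6 × 118.5 = 3982 W
P_in = V·I·cosφ = 208 × 34.7 × 0.728 = 5254 W
η = P_out / P_in = 3982 / 5254 = 0.758 = 75.8%

75.8 %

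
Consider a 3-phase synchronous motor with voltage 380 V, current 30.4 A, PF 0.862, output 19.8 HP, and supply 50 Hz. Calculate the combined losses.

P_in = √3·V·I·cosφ = 1.732×380×30.4×0.862 = 17247 W
P_out = 19.8×746 = 14771 W
Losses = P_in − P_out = 17247 − 14771 = 2476 W

2.48 kW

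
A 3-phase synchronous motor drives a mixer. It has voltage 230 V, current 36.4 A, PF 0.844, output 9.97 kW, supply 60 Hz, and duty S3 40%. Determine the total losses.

2270 W

P_in = √3·V·I·cosφ = 1.732×230×36.4×0.844 = 12238 W
P_out = 9970 W
Losses = P_in − P_out = 12238 − 9970 = 2268 W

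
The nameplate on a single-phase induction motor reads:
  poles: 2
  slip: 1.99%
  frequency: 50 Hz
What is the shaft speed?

2940 rpm

n_s = 120f/p = 120×50/2 = 3000 rpm
n = n_s(1 − s) = 3000 × (1 − 0.0199) = 2940 rpm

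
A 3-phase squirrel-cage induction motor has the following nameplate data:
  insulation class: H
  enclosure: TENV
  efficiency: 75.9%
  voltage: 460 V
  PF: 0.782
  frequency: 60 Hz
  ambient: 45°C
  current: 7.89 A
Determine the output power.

3.73 kW

P_in = √3·V·I·cosφ = 1.732 × 460 × 7.89 × 0.782 = 4916 W
P_out = η·P_in = 0.759 × 4916 = 3731 W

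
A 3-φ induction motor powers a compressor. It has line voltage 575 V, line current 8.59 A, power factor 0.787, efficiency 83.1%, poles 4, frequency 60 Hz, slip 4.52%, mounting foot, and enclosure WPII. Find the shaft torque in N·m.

P_in = √3·V·I·cosφ = 1.732 × 575 × 8.59 × 0.787 = 6733 W
P_out = η·P_in = 0.831 × 6733 = 5595 W
n_s = 120×60/4 = 1800 rpm; n = 1800×(1−0.0452) = 1719 rpm
ω = 2π×1719/60 = 180 rad/s
τ = P_out/ω = 5595/180 = 31.1 N·m

31.1 N·m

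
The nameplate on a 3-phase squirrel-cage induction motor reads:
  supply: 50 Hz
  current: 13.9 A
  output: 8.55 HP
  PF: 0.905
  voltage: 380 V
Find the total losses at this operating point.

P_in = √3·V·I·cosφ = 1.732×380×13.9×0.905 = 8279 W
P_out = 8.55×746 = 6378 W
Losses = P_in − P_out = 8279 − 6378 = 1901 W

1.9 kW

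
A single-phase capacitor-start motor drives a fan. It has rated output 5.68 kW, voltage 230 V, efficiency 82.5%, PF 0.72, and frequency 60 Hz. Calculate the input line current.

41.6 A

P_out = 5.68 kW = 5680 W
P_in = P_out / η = 5680 / 0.825 = 6885 W
I = P_in / (V·cosφ) = 6885 / (230 × 0.72) = 41.6 A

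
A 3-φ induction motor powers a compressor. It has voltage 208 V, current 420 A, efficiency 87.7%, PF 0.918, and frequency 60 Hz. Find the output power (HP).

P_in = √3·V·I·cosφ = 1.732 × 208 × 420 × 0.918 = 138900 W
P_out = η·P_in = 0.877 × 138900 = 121815 W
= 121815/746 = 163 HP

163 HP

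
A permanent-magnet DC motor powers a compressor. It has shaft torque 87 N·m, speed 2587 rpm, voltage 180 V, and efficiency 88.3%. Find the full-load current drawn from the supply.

148 A

ω = 2π×2587/60 = 270.9 rad/s; P_out = τω = 87 × 270.9 = 23568 W
P_in = P_out / η = 23568 / 0.883 = 26691 W
I = P_in / V = 26691 / 180 = 148 A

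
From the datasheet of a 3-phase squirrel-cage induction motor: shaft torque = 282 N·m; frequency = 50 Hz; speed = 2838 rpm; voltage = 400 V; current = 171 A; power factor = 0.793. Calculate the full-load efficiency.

ω = 2π × 2838/60 = 297.2 rad/s; P_out = τω = 282 × 297.2 = 83810 W
P_in = √3·V_L·I_L·cosφ = 1.732 × 400 × 171 × 0.793 = 93946 W
η = P_out / P_in = 83810 / 93946 = 0.892 = 89.2%

89.2 %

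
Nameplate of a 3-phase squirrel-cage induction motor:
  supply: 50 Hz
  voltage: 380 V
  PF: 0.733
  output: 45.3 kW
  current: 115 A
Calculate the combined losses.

10200 W

P_in = √3·V·I·cosφ = 1.732×380×115×0.733 = 55480 W
P_out = 45300 W
Losses = P_in − P_out = 55480 − 45300 = 10180 W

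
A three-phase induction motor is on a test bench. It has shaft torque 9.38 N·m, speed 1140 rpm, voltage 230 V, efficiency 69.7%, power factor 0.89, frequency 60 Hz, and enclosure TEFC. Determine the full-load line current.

ω = 2π×1140/60 = 119.4 rad/s; P_out = τω = 9.38 × 119.4 = 1120 W
P_in = P_out / η = 1120 / 0.697 = 1607 W
I_L = P_in / (√3·V_L·cosφ) = 1607 / (1.732 × 230 × 0.89) = 4.53 A

4.53 A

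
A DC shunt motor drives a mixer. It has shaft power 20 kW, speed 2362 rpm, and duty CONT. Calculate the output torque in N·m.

80.9 N·m

ω = 2π × 2362/60 = 247.3 rad/s
τ = P/ω = 20000/247.3 = 80.9 N·m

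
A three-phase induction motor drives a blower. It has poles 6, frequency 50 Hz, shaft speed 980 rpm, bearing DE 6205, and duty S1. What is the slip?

n_s = 120f/p = 120×50/6 = 1000 rpm
s = (n_s − n)/n_s = (1000 − 980)/1000 = 0.0200

2.0 %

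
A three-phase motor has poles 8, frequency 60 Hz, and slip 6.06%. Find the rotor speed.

n_s = 120f/p = 120×60/8 = 900 rpm
n = n_s(1 − s) = 900 × (1 − 0.0606) = 845 rpm

845 rpm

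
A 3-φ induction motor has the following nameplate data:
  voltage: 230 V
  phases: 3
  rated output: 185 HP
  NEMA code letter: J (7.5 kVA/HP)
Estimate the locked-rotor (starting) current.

S_LR = 7.5 × 185 = 1387.5 kVA
I_LR = S_LR/(√3·V_L) = 1387500/(1.732×230) = 3480 A

3480 A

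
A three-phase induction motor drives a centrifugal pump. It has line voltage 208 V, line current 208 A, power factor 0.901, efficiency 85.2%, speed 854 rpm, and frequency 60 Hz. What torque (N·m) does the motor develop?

643 N·m

P_in = √3·V·I·cosφ = 1.732 × 208 × 208 × 0.901 = 67515 W
P_out = η·P_in = 0.852 × 67515 = 57523 W
n = 854 rpm
ω = 2π×854/60 = 89.43 rad/s
τ = P_out/ω = 57523/89.43 = 643 N·m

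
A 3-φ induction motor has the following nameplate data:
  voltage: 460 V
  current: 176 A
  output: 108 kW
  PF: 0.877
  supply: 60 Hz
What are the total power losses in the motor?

15 kW

P_in = √3·V·I·cosφ = 1.732×460×176×0.877 = 122975 W
P_out = 108000 W
Losses = P_in − P_out = 122975 − 108000 = 14975 W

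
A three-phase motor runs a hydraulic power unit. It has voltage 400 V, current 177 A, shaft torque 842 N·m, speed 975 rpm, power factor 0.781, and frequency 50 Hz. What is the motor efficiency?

ω = 2π × 975/60 = 102.1 rad/s; P_out = τω = 842 × 102.1 = 85968 W
P_in = √3·V_L·I_L·cosφ = 1.732 × 400 × 177 × 0.781 = 95771 W
η = P_out / P_in = 85968 / 95771 = 0.898 = 89.8%

89.8 %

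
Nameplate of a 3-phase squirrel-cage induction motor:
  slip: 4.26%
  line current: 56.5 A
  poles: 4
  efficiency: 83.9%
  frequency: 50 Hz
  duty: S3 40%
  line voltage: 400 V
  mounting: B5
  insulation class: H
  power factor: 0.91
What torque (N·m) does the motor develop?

199 N·m

P_in = √3·V·I·cosφ = 1.732 × 400 × 56.5 × 0.91 = 35620 W
P_out = η·P_in = 0.839 × 35620 = 29885 W
n_s = 120×50/4 = 1500 rpm; n = 1500×(1−0.0426) = 1436 rpm
ω = 2π×1436/60 = 150.4 rad/s
τ = P_out/ω = 29885/150.4 = 199 N·m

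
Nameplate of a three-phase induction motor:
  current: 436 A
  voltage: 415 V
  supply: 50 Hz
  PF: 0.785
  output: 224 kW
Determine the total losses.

P_in = √3·V·I·cosφ = 1.732×415×436×0.785 = 246010 W
P_out = 224000 W
Losses = P_in − P_out = 246010 − 224000 = 22010 W

22 kW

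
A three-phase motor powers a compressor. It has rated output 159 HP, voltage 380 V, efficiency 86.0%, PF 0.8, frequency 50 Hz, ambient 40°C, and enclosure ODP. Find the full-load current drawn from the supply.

262 A

P_out = 159 × 746 = 118614 W
P_in = P_out / η = 118614 / 0.860 = 137923 W
I_L = P_in / (√3·V_L·cosφ) = 137923 / (1.732 × 380 × 0.8) = 262 A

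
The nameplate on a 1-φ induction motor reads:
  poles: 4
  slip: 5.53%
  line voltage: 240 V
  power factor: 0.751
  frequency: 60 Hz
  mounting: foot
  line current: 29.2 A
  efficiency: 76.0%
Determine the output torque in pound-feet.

P_in = V·I·cosφ = 240 × 29.2 × 0.751 = 5263 W
P_out = η·P_in = 0.76 × 5263 = 4000 W
n_s = 120×60/4 = 1800 rpm; n = 1800×(1−0.0553) = 1700 rpm
ω = 2π×1700/60 = 178 rad/s
τ = P_out/ω = 4000/178 = 22.47 N·m
In lb·ft: 22.47/1.356 = 16.6 lb·ft

16.6 lb·ft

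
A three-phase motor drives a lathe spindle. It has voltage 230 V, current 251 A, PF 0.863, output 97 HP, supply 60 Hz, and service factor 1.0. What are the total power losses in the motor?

13.9 kW

P_in = √3·V·I·cosφ = 1.732×230×251×0.863 = 86290 W
P_out = 97×746 = 72362 W
Losses = P_in − P_out = 86290 − 72362 = 13928 W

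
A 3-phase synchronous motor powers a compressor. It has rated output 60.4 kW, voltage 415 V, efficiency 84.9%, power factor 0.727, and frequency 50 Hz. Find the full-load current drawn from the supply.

136 A

P_out = 60.4 kW = 60400 W
P_in = P_out / η = 60400 / 0.849 = 71143 W
I_L = P_in / (√3·V_L·cosφ) = 71143 / (1.732 × 415 × 0.727) = 136 A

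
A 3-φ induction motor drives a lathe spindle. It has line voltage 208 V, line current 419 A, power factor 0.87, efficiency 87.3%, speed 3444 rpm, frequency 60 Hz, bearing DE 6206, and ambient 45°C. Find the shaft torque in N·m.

P_in = √3·V·I·cosφ = 1.732 × 208 × 419 × 0.87 = 131324 W
P_out = η·P_in = 0.873 × 131324 = 114646 W
n = 3444 rpm
ω = 2π×3444/60 = 360.7 rad/s
τ = P_out/ω = 114646/360.7 = 318 N·m

318 N·m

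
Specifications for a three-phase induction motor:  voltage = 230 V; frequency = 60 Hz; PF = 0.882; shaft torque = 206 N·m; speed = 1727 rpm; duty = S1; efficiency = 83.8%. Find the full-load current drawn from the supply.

ω = 2π×1727/60 = 180.9 rad/s; P_out = τω = 206 × 180.9 = 37265 W
P_in = P_out / η = 37265 / 0.838 = 44469 W
I_L = P_in / (√3·V_L·cosφ) = 44469 / (1.732 × 230 × 0.882) = 127 A

127 A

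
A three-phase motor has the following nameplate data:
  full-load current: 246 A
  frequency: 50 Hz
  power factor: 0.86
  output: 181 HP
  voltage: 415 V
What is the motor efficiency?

88.8 %

P_out = 181 × 746 = 135026 W
P_in = √3·V_L·I_L·cosφ = 1.732 × 415 × 246 × 0.86 = 152065 W
η = P_out / P_in = 135026 / 152065 = 0.888 = 88.8%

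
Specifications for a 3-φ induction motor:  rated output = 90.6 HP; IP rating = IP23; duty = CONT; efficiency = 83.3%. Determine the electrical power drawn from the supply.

81.1 kW

P_out = 90.6 × 746 = 67588 W
P_in = P_out/η = 67588/0.833 = 81138 W = 81.1 kW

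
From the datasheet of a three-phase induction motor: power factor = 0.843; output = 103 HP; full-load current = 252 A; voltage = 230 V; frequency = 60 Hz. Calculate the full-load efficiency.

90.8 %

P_out = 103 × 746 = 76838 W
P_in = √3·V_L·I_L·cosφ = 1.732 × 230 × 252 × 0.843 = 84626 W
η = P_out / P_in = 76838 / 84626 = 0.908 = 90.8%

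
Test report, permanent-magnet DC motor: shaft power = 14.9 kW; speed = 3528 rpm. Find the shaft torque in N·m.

40.3 N·m

ω = 2π × 3528/60 = 369.5 rad/s
τ = P/ω = 14900/369.5 = 40.3 N·m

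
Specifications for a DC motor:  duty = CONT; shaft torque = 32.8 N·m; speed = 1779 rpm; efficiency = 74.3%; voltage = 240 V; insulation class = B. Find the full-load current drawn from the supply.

ω = 2π×1779/60 = 186.3 rad/s; P_out = τω = 32.8 × 186.3 = 6111 W
P_in = P_out / η = 6111 / 0.743 = 8225 W
I = P_in / V = 8225 / 240 = 34.3 A

34.3 A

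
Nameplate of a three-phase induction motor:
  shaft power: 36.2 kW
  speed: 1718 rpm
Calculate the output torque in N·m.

201 N·m

ω = 2π × 1718/60 = 179.9 rad/s
τ = P/ω = 36200/179.9 = 201 N·m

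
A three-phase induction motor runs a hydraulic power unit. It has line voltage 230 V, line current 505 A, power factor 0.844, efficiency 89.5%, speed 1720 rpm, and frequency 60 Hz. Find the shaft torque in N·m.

P_in = √3·V·I·cosφ = 1.732 × 230 × 505 × 0.844 = 169789 W
P_out = η·P_in = 0.895 × 169789 = 151961 W
n = 1720 rpm
ω = 2π×1720/60 = 180.1 rad/s
τ = P_out/ω = 151961/180.1 = 844 N·m

844 N·m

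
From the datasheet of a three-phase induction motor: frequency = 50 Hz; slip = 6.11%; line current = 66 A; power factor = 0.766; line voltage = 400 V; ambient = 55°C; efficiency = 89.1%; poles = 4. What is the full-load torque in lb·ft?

156 lb·ft

P_in = √3·V·I·cosφ = 1.732 × 400 × 66 × 0.766 = 35025 W
P_out = η·P_in = 0.891 × 35025 = 31207 W
n_s = 120×50/4 = 1500 rpm; n = 1500×(1−0.0611) = 1408 rpm
ω = 2π×1408/60 = 147.4 rad/s
τ = P_out/ω = 31207/147.4 = 211.7 N·m
In lb·ft: 211.7/1.356 = 156 lb·ft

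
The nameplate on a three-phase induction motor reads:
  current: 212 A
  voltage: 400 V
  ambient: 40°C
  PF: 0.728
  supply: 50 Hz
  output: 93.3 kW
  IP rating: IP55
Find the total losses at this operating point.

13.6 kW

P_in = √3·V·I·cosφ = 1.732×400×212×0.728 = 106924 W
P_out = 93300 W
Losses = P_in − P_out = 106924 − 93300 = 13624 W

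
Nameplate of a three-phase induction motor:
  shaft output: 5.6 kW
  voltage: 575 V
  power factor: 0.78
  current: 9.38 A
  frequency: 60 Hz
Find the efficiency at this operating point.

76.9 %

P_out = 5.6 kW = 5600 W
P_in = √3·V_L·I_L·cosφ = 1.732 × 575 × 9.38 × 0.78 = 7286 W
η = P_out / P_in = 5600 / 7286 = 0.769 = 76.9%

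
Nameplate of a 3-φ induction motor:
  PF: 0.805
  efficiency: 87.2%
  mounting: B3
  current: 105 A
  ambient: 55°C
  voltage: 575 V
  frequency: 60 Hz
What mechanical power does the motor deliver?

P_in = √3·V·I·cosφ = 1.732 × 575 × 105 × 0.805 = 84178 W
P_out = η·P_in = 0.872 × 84178 = 73403 W

73.4 kW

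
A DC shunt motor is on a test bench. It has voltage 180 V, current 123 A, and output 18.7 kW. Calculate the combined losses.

3.44 kW

P_in = V·I = 180×123 = 22140 W
P_out = 18700 W
Losses = P_in − P_out = 22140 − 18700 = 3440 W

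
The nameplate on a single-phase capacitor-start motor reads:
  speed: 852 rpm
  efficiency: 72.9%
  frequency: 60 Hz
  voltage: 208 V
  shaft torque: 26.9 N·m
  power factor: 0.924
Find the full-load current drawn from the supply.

ω = 2π×852/60 = 89.22 rad/s; P_out = τω = 26.9 × 89.22 = 2400 W
P_in = P_out / η = 2400 / 0.729 = 3292 W
I = P_in / (V·cosφ) = 3292 / (208 × 0.924) = 17.1 A

17.1 A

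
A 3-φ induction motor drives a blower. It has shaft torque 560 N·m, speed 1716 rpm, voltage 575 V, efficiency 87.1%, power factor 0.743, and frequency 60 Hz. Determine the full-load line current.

ω = 2π×1716/60 = 179.7 rad/s; P_out = τω = 560 × 179.7 = 100632 W
P_in = P_out / η = 100632 / 0.871 = 115536 W
I_L = P_in / (√3·V_L·cosφ) = 115536 / (1.732 × 575 × 0.743) = 156 A

156 A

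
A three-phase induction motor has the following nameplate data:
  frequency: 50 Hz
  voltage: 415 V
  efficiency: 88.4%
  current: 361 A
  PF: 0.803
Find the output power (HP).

P_in = √3·V·I·cosφ = 1.732 × 415 × 361 × 0.803 = 208362 W
P_out = η·P_in = 0.884 × 208362 = 184192 W
= 184192/746 = 247 HP

247 HP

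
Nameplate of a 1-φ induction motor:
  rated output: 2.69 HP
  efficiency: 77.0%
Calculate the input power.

2.61 kW

P_out = 2.69 × 746 = 2007 W
P_in = P_out/η = 2007/0.77 = 2606 W = 2.61 kW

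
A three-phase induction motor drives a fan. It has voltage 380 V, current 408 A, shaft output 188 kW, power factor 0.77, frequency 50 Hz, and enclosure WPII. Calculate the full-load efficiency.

P_out = 188 kW = 188000 W
P_in = √3·V_L·I_L·cosφ = 1.732 × 380 × 408 × 0.77 = 206768 W
η = P_out / P_in = 188000 / 206768 = 0.909 = 90.9%

90.9 %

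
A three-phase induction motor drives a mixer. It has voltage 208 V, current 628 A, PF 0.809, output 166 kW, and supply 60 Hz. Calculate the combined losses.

17000 W

P_in = √3·V·I·cosφ = 1.732×208×628×0.809 = 183029 W
P_out = 166000 W
Losses = P_in − P_out = 183029 − 166000 = 17029 W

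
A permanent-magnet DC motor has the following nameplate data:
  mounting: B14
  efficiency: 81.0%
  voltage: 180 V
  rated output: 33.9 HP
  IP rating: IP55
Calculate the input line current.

P_out = 33.9 × 746 = 25289 W
P_in = P_out / η = 25289 / 0.810 = 31221 W
I = P_in / V = 31221 / 180 = 173 A

173 A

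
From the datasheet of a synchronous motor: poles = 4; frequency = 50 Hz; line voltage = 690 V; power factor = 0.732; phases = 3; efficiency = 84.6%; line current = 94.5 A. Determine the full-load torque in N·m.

P_in = √3·V·I·cosφ = 1.732 × 690 × 94.5 × 0.732 = 82668 W
P_out = η·P_in = 0.846 × 82668 = 69937 W
n = n_s = 120×50/4 = 1500 rpm (synchronous)
ω = 2π×1500/60 = 157.1 rad/s
τ = P_out/ω = 69937/157.1 = 445 N·m

445 N·m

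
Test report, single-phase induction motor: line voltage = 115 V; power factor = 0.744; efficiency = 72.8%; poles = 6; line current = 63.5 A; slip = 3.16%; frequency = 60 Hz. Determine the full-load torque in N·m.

32.5 N·m

P_in = V·I·cosφ = 115 × 63.5 × 0.744 = 5433 W
P_out = η·P_in = 0.728 × 5433 = 3955 W
n_s = 120×60/6 = 1200 rpm; n = 1200×(1−0.0316) = 1162 rpm
ω = 2π×1162/60 = 121.7 rad/s
τ = P_out/ω = 3955/121.7 = 32.5 N·m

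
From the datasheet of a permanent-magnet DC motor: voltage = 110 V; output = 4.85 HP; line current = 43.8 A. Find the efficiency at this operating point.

75.1 %

P_out = 4.85 × 746 = 3618 W
P_in = V·I = 110 × 43.8 = 4818 W
η = P_out / P_in = 3618 / 4818 = 0.751 = 75.1%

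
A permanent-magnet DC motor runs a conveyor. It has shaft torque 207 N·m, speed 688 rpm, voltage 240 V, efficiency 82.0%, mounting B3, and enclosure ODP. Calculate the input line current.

75.8 A

ω = 2π×688/60 = 72.05 rad/s; P_out = τω = 207 × 72.05 = 14914 W
P_in = P_out / η = 14914 / 0.820 = 18188 W
I = P_in / V = 18188 / 240 = 75.8 A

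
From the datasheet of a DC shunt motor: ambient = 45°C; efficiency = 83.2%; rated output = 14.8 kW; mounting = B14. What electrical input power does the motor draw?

17.8 kW

P_out = 14800 W
P_in = P_out/η = 14800/0.832 = 17788 W = 17.8 kW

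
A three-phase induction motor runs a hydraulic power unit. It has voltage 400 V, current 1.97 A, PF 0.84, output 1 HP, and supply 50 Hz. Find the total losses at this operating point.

P_in = √3·V·I·cosφ = 1.732×400×1.97×0.84 = 1146 W
P_out = 1×746 = 746 W
Losses = P_in − P_out = 1146 − 746 = 400 W

400 W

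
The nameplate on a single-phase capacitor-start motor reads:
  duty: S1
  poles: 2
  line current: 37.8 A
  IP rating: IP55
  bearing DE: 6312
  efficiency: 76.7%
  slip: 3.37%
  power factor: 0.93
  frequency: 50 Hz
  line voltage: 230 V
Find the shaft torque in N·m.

20.4 N·m

P_in = V·I·cosφ = 230 × 37.8 × 0.93 = 8085 W
P_out = η·P_in = 0.767 × 8085 = 6201 W
n_s = 120×50/2 = 3000 rpm; n = 3000×(1−0.0337) = 2899 rpm
ω = 2π×2899/60 = 303.6 rad/s
τ = P_out/ω = 6201/303.6 = 20.4 N·m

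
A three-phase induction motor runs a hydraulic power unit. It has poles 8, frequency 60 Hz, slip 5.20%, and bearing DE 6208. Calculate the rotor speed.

853 rpm

n_s = 120f/p = 120×60/8 = 900 rpm
n = n_s(1 − s) = 900 × (1 − 0.052) = 853 rpm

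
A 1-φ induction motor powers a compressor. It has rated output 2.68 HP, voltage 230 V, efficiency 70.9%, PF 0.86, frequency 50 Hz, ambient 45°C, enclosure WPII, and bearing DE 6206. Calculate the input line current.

14.3 A

P_out = 2.68 × 746 = 1999 W
P_in = P_out / η = 1999 / 0.709 = 2819 W
I = P_in / (V·cosφ) = 2819 / (230 × 0.86) = 14.3 A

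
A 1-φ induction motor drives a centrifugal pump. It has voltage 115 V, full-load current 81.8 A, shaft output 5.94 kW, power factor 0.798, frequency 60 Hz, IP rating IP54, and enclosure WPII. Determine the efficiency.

P_out = 5.94 kW = 5940 W
P_in = V·I·cosφ = 115 × 81.8 × 0.798 = 7507 W
η = P_out / P_in = 5940 / 7507 = 0.791 = 79.1%

79.1 %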